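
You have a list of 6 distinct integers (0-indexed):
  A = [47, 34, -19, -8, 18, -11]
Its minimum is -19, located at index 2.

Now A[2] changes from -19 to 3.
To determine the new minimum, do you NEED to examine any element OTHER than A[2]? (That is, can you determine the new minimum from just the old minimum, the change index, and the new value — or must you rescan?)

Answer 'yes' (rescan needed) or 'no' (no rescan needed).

Old min = -19 at index 2
Change at index 2: -19 -> 3
Index 2 WAS the min and new value 3 > old min -19. Must rescan other elements to find the new min.
Needs rescan: yes

Answer: yes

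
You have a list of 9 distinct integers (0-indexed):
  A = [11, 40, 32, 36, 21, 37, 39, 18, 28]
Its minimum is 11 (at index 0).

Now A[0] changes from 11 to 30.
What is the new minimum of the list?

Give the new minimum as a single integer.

Answer: 18

Derivation:
Old min = 11 (at index 0)
Change: A[0] 11 -> 30
Changed element WAS the min. Need to check: is 30 still <= all others?
  Min of remaining elements: 18
  New min = min(30, 18) = 18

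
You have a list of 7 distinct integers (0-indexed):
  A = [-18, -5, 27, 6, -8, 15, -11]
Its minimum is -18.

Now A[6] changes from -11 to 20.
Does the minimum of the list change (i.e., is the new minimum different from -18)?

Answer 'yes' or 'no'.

Old min = -18
Change: A[6] -11 -> 20
Changed element was NOT the min; min changes only if 20 < -18.
New min = -18; changed? no

Answer: no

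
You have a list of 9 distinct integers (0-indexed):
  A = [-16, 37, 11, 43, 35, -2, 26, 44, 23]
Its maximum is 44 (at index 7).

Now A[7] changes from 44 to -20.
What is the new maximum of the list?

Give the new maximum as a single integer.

Answer: 43

Derivation:
Old max = 44 (at index 7)
Change: A[7] 44 -> -20
Changed element WAS the max -> may need rescan.
  Max of remaining elements: 43
  New max = max(-20, 43) = 43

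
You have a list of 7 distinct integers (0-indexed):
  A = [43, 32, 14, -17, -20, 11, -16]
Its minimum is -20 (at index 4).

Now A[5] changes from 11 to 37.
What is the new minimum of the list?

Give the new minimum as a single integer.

Old min = -20 (at index 4)
Change: A[5] 11 -> 37
Changed element was NOT the old min.
  New min = min(old_min, new_val) = min(-20, 37) = -20

Answer: -20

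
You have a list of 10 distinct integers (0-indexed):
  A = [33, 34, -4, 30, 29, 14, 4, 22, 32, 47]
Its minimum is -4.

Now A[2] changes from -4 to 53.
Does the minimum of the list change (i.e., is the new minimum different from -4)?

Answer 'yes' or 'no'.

Old min = -4
Change: A[2] -4 -> 53
Changed element was the min; new min must be rechecked.
New min = 4; changed? yes

Answer: yes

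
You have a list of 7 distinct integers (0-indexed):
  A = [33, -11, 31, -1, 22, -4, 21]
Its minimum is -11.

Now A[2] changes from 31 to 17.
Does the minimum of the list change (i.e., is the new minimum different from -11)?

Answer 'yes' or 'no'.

Old min = -11
Change: A[2] 31 -> 17
Changed element was NOT the min; min changes only if 17 < -11.
New min = -11; changed? no

Answer: no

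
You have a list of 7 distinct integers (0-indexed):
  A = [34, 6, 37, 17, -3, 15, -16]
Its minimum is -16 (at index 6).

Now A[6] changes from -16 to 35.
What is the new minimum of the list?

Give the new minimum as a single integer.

Old min = -16 (at index 6)
Change: A[6] -16 -> 35
Changed element WAS the min. Need to check: is 35 still <= all others?
  Min of remaining elements: -3
  New min = min(35, -3) = -3

Answer: -3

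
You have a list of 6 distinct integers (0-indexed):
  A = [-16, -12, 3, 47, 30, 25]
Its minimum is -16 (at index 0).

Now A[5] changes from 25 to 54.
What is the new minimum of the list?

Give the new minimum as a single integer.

Old min = -16 (at index 0)
Change: A[5] 25 -> 54
Changed element was NOT the old min.
  New min = min(old_min, new_val) = min(-16, 54) = -16

Answer: -16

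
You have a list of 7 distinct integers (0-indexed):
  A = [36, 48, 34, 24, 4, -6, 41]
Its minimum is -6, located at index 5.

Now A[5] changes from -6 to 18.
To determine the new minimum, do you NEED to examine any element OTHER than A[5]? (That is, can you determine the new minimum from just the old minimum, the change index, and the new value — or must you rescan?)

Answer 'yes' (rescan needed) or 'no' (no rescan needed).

Answer: yes

Derivation:
Old min = -6 at index 5
Change at index 5: -6 -> 18
Index 5 WAS the min and new value 18 > old min -6. Must rescan other elements to find the new min.
Needs rescan: yes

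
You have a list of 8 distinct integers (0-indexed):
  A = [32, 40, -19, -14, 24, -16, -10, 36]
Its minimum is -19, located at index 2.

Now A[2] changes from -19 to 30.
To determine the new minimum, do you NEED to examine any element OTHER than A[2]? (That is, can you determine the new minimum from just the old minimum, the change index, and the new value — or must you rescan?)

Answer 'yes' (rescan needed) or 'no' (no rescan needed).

Answer: yes

Derivation:
Old min = -19 at index 2
Change at index 2: -19 -> 30
Index 2 WAS the min and new value 30 > old min -19. Must rescan other elements to find the new min.
Needs rescan: yes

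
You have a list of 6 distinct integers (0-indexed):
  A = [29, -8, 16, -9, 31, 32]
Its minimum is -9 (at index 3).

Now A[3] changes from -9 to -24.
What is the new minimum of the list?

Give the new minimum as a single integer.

Answer: -24

Derivation:
Old min = -9 (at index 3)
Change: A[3] -9 -> -24
Changed element WAS the min. Need to check: is -24 still <= all others?
  Min of remaining elements: -8
  New min = min(-24, -8) = -24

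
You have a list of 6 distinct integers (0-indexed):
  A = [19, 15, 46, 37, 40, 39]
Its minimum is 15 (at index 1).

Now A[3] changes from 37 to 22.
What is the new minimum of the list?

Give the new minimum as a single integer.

Old min = 15 (at index 1)
Change: A[3] 37 -> 22
Changed element was NOT the old min.
  New min = min(old_min, new_val) = min(15, 22) = 15

Answer: 15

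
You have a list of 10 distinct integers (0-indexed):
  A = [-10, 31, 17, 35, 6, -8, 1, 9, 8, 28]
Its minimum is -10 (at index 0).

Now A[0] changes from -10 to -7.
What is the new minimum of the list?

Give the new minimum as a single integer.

Old min = -10 (at index 0)
Change: A[0] -10 -> -7
Changed element WAS the min. Need to check: is -7 still <= all others?
  Min of remaining elements: -8
  New min = min(-7, -8) = -8

Answer: -8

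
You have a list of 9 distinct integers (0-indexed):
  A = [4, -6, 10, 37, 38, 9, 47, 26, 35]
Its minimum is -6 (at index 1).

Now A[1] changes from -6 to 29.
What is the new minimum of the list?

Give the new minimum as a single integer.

Answer: 4

Derivation:
Old min = -6 (at index 1)
Change: A[1] -6 -> 29
Changed element WAS the min. Need to check: is 29 still <= all others?
  Min of remaining elements: 4
  New min = min(29, 4) = 4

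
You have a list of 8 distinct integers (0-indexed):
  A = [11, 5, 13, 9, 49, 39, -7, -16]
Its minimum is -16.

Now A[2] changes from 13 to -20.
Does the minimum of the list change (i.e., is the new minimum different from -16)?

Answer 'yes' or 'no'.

Old min = -16
Change: A[2] 13 -> -20
Changed element was NOT the min; min changes only if -20 < -16.
New min = -20; changed? yes

Answer: yes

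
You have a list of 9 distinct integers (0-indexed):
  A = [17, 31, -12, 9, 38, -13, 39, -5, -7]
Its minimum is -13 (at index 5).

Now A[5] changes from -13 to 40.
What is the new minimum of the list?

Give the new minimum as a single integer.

Old min = -13 (at index 5)
Change: A[5] -13 -> 40
Changed element WAS the min. Need to check: is 40 still <= all others?
  Min of remaining elements: -12
  New min = min(40, -12) = -12

Answer: -12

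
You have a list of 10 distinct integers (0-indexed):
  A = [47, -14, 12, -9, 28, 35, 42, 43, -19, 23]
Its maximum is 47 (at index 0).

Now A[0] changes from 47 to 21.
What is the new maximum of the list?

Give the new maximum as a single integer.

Answer: 43

Derivation:
Old max = 47 (at index 0)
Change: A[0] 47 -> 21
Changed element WAS the max -> may need rescan.
  Max of remaining elements: 43
  New max = max(21, 43) = 43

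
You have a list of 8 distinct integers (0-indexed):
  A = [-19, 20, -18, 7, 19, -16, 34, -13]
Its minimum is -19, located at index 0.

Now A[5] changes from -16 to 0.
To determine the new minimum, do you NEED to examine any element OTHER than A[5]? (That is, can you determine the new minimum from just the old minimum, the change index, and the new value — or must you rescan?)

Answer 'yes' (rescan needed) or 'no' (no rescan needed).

Old min = -19 at index 0
Change at index 5: -16 -> 0
Index 5 was NOT the min. New min = min(-19, 0). No rescan of other elements needed.
Needs rescan: no

Answer: no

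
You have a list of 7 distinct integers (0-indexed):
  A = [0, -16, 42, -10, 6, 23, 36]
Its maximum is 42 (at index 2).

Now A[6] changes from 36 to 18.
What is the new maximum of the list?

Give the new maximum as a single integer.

Answer: 42

Derivation:
Old max = 42 (at index 2)
Change: A[6] 36 -> 18
Changed element was NOT the old max.
  New max = max(old_max, new_val) = max(42, 18) = 42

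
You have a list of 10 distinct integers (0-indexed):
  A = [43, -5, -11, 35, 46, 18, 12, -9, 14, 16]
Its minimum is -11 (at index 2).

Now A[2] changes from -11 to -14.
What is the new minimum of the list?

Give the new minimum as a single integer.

Answer: -14

Derivation:
Old min = -11 (at index 2)
Change: A[2] -11 -> -14
Changed element WAS the min. Need to check: is -14 still <= all others?
  Min of remaining elements: -9
  New min = min(-14, -9) = -14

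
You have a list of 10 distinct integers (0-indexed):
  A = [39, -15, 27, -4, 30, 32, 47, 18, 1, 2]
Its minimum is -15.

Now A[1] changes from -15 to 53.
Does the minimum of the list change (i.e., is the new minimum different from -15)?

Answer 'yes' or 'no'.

Answer: yes

Derivation:
Old min = -15
Change: A[1] -15 -> 53
Changed element was the min; new min must be rechecked.
New min = -4; changed? yes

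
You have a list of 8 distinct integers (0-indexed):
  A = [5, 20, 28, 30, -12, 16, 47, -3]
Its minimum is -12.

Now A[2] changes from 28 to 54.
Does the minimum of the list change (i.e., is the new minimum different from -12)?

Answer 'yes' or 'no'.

Old min = -12
Change: A[2] 28 -> 54
Changed element was NOT the min; min changes only if 54 < -12.
New min = -12; changed? no

Answer: no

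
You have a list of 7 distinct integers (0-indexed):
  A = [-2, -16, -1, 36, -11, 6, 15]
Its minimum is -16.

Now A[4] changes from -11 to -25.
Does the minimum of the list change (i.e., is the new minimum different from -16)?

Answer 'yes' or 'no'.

Old min = -16
Change: A[4] -11 -> -25
Changed element was NOT the min; min changes only if -25 < -16.
New min = -25; changed? yes

Answer: yes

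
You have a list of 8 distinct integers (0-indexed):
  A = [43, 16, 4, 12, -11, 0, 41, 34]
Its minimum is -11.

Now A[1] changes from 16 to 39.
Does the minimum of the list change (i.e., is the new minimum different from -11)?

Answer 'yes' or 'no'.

Answer: no

Derivation:
Old min = -11
Change: A[1] 16 -> 39
Changed element was NOT the min; min changes only if 39 < -11.
New min = -11; changed? no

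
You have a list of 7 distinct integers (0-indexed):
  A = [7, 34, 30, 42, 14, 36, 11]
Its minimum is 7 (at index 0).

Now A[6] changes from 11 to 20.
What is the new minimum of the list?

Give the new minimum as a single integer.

Answer: 7

Derivation:
Old min = 7 (at index 0)
Change: A[6] 11 -> 20
Changed element was NOT the old min.
  New min = min(old_min, new_val) = min(7, 20) = 7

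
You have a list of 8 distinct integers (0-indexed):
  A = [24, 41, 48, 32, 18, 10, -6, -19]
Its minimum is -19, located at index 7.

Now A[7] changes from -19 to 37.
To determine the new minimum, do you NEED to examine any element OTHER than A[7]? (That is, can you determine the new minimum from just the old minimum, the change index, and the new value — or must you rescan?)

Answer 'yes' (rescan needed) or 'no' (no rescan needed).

Old min = -19 at index 7
Change at index 7: -19 -> 37
Index 7 WAS the min and new value 37 > old min -19. Must rescan other elements to find the new min.
Needs rescan: yes

Answer: yes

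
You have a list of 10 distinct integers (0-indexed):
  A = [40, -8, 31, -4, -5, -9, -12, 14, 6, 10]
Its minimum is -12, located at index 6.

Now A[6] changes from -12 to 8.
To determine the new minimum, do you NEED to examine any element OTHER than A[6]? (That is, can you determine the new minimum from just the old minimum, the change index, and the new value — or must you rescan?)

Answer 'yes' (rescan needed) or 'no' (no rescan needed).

Answer: yes

Derivation:
Old min = -12 at index 6
Change at index 6: -12 -> 8
Index 6 WAS the min and new value 8 > old min -12. Must rescan other elements to find the new min.
Needs rescan: yes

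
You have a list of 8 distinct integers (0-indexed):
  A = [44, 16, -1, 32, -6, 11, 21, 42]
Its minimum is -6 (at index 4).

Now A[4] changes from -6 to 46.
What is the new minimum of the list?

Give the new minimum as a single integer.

Answer: -1

Derivation:
Old min = -6 (at index 4)
Change: A[4] -6 -> 46
Changed element WAS the min. Need to check: is 46 still <= all others?
  Min of remaining elements: -1
  New min = min(46, -1) = -1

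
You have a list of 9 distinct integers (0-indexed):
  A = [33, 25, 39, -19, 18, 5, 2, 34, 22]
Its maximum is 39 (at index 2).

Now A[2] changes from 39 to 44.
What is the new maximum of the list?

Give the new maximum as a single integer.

Answer: 44

Derivation:
Old max = 39 (at index 2)
Change: A[2] 39 -> 44
Changed element WAS the max -> may need rescan.
  Max of remaining elements: 34
  New max = max(44, 34) = 44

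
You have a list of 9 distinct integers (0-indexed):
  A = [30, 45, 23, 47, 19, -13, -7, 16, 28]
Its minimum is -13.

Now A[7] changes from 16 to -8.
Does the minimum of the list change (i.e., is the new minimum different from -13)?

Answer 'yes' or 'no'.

Old min = -13
Change: A[7] 16 -> -8
Changed element was NOT the min; min changes only if -8 < -13.
New min = -13; changed? no

Answer: no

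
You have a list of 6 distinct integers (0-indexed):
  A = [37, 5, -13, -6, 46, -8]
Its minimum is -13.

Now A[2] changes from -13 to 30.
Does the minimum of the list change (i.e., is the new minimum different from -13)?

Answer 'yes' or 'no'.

Answer: yes

Derivation:
Old min = -13
Change: A[2] -13 -> 30
Changed element was the min; new min must be rechecked.
New min = -8; changed? yes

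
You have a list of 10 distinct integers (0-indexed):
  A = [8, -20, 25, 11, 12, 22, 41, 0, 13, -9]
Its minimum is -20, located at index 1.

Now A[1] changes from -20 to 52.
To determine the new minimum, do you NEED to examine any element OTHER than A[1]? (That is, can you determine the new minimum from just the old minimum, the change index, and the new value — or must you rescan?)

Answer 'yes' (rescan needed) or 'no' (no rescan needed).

Answer: yes

Derivation:
Old min = -20 at index 1
Change at index 1: -20 -> 52
Index 1 WAS the min and new value 52 > old min -20. Must rescan other elements to find the new min.
Needs rescan: yes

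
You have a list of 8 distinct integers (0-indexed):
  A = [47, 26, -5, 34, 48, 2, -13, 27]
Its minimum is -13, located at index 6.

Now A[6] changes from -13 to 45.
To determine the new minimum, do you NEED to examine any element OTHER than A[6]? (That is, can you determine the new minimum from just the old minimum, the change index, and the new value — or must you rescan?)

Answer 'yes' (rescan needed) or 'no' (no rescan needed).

Answer: yes

Derivation:
Old min = -13 at index 6
Change at index 6: -13 -> 45
Index 6 WAS the min and new value 45 > old min -13. Must rescan other elements to find the new min.
Needs rescan: yes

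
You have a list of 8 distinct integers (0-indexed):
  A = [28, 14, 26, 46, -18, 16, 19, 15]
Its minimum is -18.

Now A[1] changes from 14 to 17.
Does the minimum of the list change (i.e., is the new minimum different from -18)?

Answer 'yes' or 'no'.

Answer: no

Derivation:
Old min = -18
Change: A[1] 14 -> 17
Changed element was NOT the min; min changes only if 17 < -18.
New min = -18; changed? no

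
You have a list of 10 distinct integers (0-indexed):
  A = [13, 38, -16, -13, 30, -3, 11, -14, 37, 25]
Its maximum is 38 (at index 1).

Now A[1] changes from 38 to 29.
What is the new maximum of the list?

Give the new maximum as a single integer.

Answer: 37

Derivation:
Old max = 38 (at index 1)
Change: A[1] 38 -> 29
Changed element WAS the max -> may need rescan.
  Max of remaining elements: 37
  New max = max(29, 37) = 37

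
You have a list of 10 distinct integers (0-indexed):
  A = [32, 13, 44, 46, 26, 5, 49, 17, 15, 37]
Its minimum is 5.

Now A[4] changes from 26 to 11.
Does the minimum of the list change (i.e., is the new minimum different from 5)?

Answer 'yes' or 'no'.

Old min = 5
Change: A[4] 26 -> 11
Changed element was NOT the min; min changes only if 11 < 5.
New min = 5; changed? no

Answer: no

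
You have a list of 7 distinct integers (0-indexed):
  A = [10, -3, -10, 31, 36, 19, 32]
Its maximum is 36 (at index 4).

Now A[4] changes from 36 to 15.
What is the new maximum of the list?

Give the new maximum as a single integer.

Answer: 32

Derivation:
Old max = 36 (at index 4)
Change: A[4] 36 -> 15
Changed element WAS the max -> may need rescan.
  Max of remaining elements: 32
  New max = max(15, 32) = 32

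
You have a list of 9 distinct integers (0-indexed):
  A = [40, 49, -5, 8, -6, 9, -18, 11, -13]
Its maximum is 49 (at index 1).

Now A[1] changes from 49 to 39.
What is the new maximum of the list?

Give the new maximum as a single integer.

Old max = 49 (at index 1)
Change: A[1] 49 -> 39
Changed element WAS the max -> may need rescan.
  Max of remaining elements: 40
  New max = max(39, 40) = 40

Answer: 40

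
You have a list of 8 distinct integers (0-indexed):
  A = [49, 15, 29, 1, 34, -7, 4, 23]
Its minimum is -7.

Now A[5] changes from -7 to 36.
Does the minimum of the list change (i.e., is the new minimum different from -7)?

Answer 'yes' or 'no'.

Old min = -7
Change: A[5] -7 -> 36
Changed element was the min; new min must be rechecked.
New min = 1; changed? yes

Answer: yes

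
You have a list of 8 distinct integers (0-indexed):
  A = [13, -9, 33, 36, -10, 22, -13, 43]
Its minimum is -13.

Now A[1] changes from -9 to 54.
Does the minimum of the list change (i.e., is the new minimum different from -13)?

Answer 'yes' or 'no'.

Old min = -13
Change: A[1] -9 -> 54
Changed element was NOT the min; min changes only if 54 < -13.
New min = -13; changed? no

Answer: no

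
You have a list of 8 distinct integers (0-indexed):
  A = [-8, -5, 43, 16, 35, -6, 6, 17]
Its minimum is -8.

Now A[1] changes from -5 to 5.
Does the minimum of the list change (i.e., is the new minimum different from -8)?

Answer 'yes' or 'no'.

Answer: no

Derivation:
Old min = -8
Change: A[1] -5 -> 5
Changed element was NOT the min; min changes only if 5 < -8.
New min = -8; changed? no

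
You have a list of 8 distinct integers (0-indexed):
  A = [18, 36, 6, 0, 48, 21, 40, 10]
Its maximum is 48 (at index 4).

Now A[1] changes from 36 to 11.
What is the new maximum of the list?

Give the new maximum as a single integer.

Answer: 48

Derivation:
Old max = 48 (at index 4)
Change: A[1] 36 -> 11
Changed element was NOT the old max.
  New max = max(old_max, new_val) = max(48, 11) = 48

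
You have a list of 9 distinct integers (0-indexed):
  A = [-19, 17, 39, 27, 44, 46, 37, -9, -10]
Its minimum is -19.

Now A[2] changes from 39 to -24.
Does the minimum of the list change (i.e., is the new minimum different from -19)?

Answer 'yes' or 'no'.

Old min = -19
Change: A[2] 39 -> -24
Changed element was NOT the min; min changes only if -24 < -19.
New min = -24; changed? yes

Answer: yes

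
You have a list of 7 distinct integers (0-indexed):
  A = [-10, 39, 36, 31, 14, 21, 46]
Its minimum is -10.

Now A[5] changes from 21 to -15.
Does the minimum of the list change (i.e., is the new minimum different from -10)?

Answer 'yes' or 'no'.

Old min = -10
Change: A[5] 21 -> -15
Changed element was NOT the min; min changes only if -15 < -10.
New min = -15; changed? yes

Answer: yes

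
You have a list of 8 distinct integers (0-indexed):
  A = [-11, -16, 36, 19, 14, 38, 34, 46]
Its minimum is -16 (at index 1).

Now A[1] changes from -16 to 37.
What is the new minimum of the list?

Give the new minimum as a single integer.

Answer: -11

Derivation:
Old min = -16 (at index 1)
Change: A[1] -16 -> 37
Changed element WAS the min. Need to check: is 37 still <= all others?
  Min of remaining elements: -11
  New min = min(37, -11) = -11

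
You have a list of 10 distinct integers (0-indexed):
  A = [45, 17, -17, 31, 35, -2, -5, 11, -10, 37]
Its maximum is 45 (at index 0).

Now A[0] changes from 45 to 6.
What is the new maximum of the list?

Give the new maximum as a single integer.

Answer: 37

Derivation:
Old max = 45 (at index 0)
Change: A[0] 45 -> 6
Changed element WAS the max -> may need rescan.
  Max of remaining elements: 37
  New max = max(6, 37) = 37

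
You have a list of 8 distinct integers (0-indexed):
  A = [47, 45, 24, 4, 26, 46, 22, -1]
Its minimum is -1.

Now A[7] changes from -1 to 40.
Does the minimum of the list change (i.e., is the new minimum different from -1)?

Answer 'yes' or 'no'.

Answer: yes

Derivation:
Old min = -1
Change: A[7] -1 -> 40
Changed element was the min; new min must be rechecked.
New min = 4; changed? yes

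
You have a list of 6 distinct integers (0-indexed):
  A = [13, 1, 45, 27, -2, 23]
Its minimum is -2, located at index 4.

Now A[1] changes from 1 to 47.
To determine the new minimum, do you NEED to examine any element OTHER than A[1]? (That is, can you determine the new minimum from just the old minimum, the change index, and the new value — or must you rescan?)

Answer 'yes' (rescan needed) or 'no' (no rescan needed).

Answer: no

Derivation:
Old min = -2 at index 4
Change at index 1: 1 -> 47
Index 1 was NOT the min. New min = min(-2, 47). No rescan of other elements needed.
Needs rescan: no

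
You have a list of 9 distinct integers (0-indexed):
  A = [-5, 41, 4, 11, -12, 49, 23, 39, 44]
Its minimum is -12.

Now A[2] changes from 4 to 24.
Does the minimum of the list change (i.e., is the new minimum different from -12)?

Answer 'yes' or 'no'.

Old min = -12
Change: A[2] 4 -> 24
Changed element was NOT the min; min changes only if 24 < -12.
New min = -12; changed? no

Answer: no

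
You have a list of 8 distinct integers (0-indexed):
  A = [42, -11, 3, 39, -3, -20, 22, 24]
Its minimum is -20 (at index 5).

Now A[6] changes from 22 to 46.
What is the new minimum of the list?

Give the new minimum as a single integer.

Old min = -20 (at index 5)
Change: A[6] 22 -> 46
Changed element was NOT the old min.
  New min = min(old_min, new_val) = min(-20, 46) = -20

Answer: -20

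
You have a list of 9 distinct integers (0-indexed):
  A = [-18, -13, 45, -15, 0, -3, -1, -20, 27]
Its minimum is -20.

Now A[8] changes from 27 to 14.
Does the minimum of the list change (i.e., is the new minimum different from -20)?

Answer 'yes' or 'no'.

Old min = -20
Change: A[8] 27 -> 14
Changed element was NOT the min; min changes only if 14 < -20.
New min = -20; changed? no

Answer: no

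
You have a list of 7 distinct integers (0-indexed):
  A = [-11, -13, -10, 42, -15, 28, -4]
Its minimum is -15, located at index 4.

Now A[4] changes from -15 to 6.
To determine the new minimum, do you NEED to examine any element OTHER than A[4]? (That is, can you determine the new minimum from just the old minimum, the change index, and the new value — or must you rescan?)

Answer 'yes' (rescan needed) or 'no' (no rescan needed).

Old min = -15 at index 4
Change at index 4: -15 -> 6
Index 4 WAS the min and new value 6 > old min -15. Must rescan other elements to find the new min.
Needs rescan: yes

Answer: yes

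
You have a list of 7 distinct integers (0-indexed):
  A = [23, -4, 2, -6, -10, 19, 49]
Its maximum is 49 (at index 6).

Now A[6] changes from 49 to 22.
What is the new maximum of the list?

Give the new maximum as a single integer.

Answer: 23

Derivation:
Old max = 49 (at index 6)
Change: A[6] 49 -> 22
Changed element WAS the max -> may need rescan.
  Max of remaining elements: 23
  New max = max(22, 23) = 23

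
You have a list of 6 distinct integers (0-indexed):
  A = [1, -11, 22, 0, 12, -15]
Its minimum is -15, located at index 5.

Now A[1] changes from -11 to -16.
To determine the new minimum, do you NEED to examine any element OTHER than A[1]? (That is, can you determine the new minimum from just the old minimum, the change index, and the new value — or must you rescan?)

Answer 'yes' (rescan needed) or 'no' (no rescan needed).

Old min = -15 at index 5
Change at index 1: -11 -> -16
Index 1 was NOT the min. New min = min(-15, -16). No rescan of other elements needed.
Needs rescan: no

Answer: no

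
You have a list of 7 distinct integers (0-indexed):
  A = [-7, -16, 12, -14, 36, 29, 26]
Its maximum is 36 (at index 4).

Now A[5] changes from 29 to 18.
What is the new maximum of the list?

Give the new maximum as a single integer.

Old max = 36 (at index 4)
Change: A[5] 29 -> 18
Changed element was NOT the old max.
  New max = max(old_max, new_val) = max(36, 18) = 36

Answer: 36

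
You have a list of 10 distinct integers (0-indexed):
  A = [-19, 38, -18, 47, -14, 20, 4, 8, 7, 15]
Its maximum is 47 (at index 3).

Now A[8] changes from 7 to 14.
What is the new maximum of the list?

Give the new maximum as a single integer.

Old max = 47 (at index 3)
Change: A[8] 7 -> 14
Changed element was NOT the old max.
  New max = max(old_max, new_val) = max(47, 14) = 47

Answer: 47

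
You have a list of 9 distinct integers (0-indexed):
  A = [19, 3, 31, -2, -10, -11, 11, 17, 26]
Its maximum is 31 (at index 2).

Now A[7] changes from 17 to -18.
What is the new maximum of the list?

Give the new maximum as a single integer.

Old max = 31 (at index 2)
Change: A[7] 17 -> -18
Changed element was NOT the old max.
  New max = max(old_max, new_val) = max(31, -18) = 31

Answer: 31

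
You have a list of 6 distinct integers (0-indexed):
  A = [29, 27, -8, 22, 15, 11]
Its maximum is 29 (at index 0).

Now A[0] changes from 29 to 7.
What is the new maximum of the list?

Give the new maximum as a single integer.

Old max = 29 (at index 0)
Change: A[0] 29 -> 7
Changed element WAS the max -> may need rescan.
  Max of remaining elements: 27
  New max = max(7, 27) = 27

Answer: 27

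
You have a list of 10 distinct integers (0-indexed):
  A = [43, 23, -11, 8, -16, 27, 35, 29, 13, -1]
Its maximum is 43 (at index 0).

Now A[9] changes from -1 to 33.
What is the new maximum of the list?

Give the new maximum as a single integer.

Answer: 43

Derivation:
Old max = 43 (at index 0)
Change: A[9] -1 -> 33
Changed element was NOT the old max.
  New max = max(old_max, new_val) = max(43, 33) = 43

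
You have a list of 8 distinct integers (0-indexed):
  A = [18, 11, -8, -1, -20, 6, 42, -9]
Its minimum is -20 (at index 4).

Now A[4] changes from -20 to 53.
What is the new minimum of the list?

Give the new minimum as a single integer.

Old min = -20 (at index 4)
Change: A[4] -20 -> 53
Changed element WAS the min. Need to check: is 53 still <= all others?
  Min of remaining elements: -9
  New min = min(53, -9) = -9

Answer: -9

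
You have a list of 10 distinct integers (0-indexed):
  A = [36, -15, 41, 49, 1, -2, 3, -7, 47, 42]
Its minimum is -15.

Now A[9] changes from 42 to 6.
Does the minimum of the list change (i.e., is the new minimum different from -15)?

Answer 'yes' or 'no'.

Old min = -15
Change: A[9] 42 -> 6
Changed element was NOT the min; min changes only if 6 < -15.
New min = -15; changed? no

Answer: no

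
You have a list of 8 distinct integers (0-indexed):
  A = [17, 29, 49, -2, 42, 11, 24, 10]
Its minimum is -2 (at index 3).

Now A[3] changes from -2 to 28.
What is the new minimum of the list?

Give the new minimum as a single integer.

Answer: 10

Derivation:
Old min = -2 (at index 3)
Change: A[3] -2 -> 28
Changed element WAS the min. Need to check: is 28 still <= all others?
  Min of remaining elements: 10
  New min = min(28, 10) = 10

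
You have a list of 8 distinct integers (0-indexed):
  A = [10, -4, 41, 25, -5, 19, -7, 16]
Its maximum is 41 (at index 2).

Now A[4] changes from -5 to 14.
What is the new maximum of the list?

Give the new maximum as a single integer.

Answer: 41

Derivation:
Old max = 41 (at index 2)
Change: A[4] -5 -> 14
Changed element was NOT the old max.
  New max = max(old_max, new_val) = max(41, 14) = 41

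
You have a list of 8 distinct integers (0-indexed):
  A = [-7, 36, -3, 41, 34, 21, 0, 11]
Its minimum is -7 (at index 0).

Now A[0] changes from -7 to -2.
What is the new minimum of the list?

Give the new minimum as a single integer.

Answer: -3

Derivation:
Old min = -7 (at index 0)
Change: A[0] -7 -> -2
Changed element WAS the min. Need to check: is -2 still <= all others?
  Min of remaining elements: -3
  New min = min(-2, -3) = -3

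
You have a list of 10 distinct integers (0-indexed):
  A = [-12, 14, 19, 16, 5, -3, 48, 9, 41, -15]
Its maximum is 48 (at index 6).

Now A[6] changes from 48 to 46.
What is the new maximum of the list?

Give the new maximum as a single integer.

Answer: 46

Derivation:
Old max = 48 (at index 6)
Change: A[6] 48 -> 46
Changed element WAS the max -> may need rescan.
  Max of remaining elements: 41
  New max = max(46, 41) = 46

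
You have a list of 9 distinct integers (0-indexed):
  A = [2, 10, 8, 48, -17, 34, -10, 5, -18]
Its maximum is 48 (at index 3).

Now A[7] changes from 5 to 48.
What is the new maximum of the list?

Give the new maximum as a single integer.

Old max = 48 (at index 3)
Change: A[7] 5 -> 48
Changed element was NOT the old max.
  New max = max(old_max, new_val) = max(48, 48) = 48

Answer: 48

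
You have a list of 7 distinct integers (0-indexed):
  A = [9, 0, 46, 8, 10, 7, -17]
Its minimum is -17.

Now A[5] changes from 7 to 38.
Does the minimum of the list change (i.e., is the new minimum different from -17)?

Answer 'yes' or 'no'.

Answer: no

Derivation:
Old min = -17
Change: A[5] 7 -> 38
Changed element was NOT the min; min changes only if 38 < -17.
New min = -17; changed? no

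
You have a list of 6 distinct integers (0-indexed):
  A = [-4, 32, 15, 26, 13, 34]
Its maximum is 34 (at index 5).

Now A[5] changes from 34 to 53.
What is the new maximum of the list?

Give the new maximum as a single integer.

Answer: 53

Derivation:
Old max = 34 (at index 5)
Change: A[5] 34 -> 53
Changed element WAS the max -> may need rescan.
  Max of remaining elements: 32
  New max = max(53, 32) = 53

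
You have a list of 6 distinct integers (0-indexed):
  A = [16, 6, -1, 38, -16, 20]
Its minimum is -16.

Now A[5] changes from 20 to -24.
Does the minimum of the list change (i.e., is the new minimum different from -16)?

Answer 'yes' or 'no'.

Old min = -16
Change: A[5] 20 -> -24
Changed element was NOT the min; min changes only if -24 < -16.
New min = -24; changed? yes

Answer: yes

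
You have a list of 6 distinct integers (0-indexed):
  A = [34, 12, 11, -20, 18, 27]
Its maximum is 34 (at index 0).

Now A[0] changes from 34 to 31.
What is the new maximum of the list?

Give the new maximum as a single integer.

Old max = 34 (at index 0)
Change: A[0] 34 -> 31
Changed element WAS the max -> may need rescan.
  Max of remaining elements: 27
  New max = max(31, 27) = 31

Answer: 31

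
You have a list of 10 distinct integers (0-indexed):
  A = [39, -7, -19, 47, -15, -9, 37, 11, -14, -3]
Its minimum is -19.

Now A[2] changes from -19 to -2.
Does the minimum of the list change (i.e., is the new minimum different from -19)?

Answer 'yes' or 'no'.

Answer: yes

Derivation:
Old min = -19
Change: A[2] -19 -> -2
Changed element was the min; new min must be rechecked.
New min = -15; changed? yes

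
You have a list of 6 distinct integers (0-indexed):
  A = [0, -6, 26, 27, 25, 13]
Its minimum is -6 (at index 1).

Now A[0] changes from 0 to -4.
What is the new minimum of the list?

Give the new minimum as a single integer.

Answer: -6

Derivation:
Old min = -6 (at index 1)
Change: A[0] 0 -> -4
Changed element was NOT the old min.
  New min = min(old_min, new_val) = min(-6, -4) = -6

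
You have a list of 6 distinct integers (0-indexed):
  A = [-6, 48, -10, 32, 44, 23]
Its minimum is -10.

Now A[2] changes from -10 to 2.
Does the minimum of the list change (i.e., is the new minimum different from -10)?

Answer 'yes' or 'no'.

Old min = -10
Change: A[2] -10 -> 2
Changed element was the min; new min must be rechecked.
New min = -6; changed? yes

Answer: yes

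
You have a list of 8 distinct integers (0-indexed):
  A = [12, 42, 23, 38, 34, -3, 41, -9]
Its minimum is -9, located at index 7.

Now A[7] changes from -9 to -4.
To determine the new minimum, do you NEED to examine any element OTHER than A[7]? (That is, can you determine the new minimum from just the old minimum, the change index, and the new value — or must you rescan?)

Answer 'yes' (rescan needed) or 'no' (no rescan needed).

Answer: yes

Derivation:
Old min = -9 at index 7
Change at index 7: -9 -> -4
Index 7 WAS the min and new value -4 > old min -9. Must rescan other elements to find the new min.
Needs rescan: yes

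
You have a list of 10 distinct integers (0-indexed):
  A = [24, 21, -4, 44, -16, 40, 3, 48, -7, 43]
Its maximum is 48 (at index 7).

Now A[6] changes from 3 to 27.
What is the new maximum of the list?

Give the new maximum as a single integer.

Old max = 48 (at index 7)
Change: A[6] 3 -> 27
Changed element was NOT the old max.
  New max = max(old_max, new_val) = max(48, 27) = 48

Answer: 48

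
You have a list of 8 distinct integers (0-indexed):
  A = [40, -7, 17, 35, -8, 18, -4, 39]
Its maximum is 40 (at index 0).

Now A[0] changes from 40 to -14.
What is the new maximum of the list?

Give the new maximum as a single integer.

Answer: 39

Derivation:
Old max = 40 (at index 0)
Change: A[0] 40 -> -14
Changed element WAS the max -> may need rescan.
  Max of remaining elements: 39
  New max = max(-14, 39) = 39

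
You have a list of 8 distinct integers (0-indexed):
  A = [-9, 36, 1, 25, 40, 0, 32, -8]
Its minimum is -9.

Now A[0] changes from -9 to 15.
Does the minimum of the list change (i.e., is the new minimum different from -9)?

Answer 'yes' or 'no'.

Old min = -9
Change: A[0] -9 -> 15
Changed element was the min; new min must be rechecked.
New min = -8; changed? yes

Answer: yes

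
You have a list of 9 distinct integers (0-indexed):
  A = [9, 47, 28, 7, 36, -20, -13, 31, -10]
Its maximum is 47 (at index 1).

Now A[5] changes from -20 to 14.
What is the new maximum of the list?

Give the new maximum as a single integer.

Answer: 47

Derivation:
Old max = 47 (at index 1)
Change: A[5] -20 -> 14
Changed element was NOT the old max.
  New max = max(old_max, new_val) = max(47, 14) = 47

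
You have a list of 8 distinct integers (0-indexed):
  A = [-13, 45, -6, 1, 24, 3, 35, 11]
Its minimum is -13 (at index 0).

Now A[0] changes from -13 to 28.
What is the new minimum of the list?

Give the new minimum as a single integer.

Old min = -13 (at index 0)
Change: A[0] -13 -> 28
Changed element WAS the min. Need to check: is 28 still <= all others?
  Min of remaining elements: -6
  New min = min(28, -6) = -6

Answer: -6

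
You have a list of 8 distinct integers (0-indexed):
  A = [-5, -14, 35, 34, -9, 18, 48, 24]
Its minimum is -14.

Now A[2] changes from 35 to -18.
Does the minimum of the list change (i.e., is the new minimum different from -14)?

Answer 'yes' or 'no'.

Old min = -14
Change: A[2] 35 -> -18
Changed element was NOT the min; min changes only if -18 < -14.
New min = -18; changed? yes

Answer: yes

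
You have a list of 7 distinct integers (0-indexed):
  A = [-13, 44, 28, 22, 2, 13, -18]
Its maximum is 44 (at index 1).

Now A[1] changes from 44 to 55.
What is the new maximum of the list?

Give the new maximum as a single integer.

Answer: 55

Derivation:
Old max = 44 (at index 1)
Change: A[1] 44 -> 55
Changed element WAS the max -> may need rescan.
  Max of remaining elements: 28
  New max = max(55, 28) = 55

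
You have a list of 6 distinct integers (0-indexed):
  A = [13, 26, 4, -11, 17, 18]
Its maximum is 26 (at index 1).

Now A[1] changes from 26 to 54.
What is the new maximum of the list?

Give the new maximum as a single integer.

Answer: 54

Derivation:
Old max = 26 (at index 1)
Change: A[1] 26 -> 54
Changed element WAS the max -> may need rescan.
  Max of remaining elements: 18
  New max = max(54, 18) = 54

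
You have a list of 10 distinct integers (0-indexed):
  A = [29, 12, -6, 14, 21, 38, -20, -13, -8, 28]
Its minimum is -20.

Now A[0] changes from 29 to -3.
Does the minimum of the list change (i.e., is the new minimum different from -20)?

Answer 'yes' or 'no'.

Old min = -20
Change: A[0] 29 -> -3
Changed element was NOT the min; min changes only if -3 < -20.
New min = -20; changed? no

Answer: no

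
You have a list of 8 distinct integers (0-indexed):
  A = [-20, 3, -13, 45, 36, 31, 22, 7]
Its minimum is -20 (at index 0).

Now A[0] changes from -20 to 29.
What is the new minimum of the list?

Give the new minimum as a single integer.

Answer: -13

Derivation:
Old min = -20 (at index 0)
Change: A[0] -20 -> 29
Changed element WAS the min. Need to check: is 29 still <= all others?
  Min of remaining elements: -13
  New min = min(29, -13) = -13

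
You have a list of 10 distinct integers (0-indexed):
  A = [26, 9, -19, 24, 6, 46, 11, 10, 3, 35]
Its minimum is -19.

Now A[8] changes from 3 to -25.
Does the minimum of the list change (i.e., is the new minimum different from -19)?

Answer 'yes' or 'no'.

Old min = -19
Change: A[8] 3 -> -25
Changed element was NOT the min; min changes only if -25 < -19.
New min = -25; changed? yes

Answer: yes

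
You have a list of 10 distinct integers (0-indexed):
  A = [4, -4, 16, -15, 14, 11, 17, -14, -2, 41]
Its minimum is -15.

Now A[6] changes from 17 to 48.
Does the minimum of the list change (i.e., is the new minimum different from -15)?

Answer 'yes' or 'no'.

Old min = -15
Change: A[6] 17 -> 48
Changed element was NOT the min; min changes only if 48 < -15.
New min = -15; changed? no

Answer: no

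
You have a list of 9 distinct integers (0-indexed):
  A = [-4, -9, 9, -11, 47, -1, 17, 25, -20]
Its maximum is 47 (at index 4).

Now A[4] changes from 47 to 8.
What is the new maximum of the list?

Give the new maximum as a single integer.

Old max = 47 (at index 4)
Change: A[4] 47 -> 8
Changed element WAS the max -> may need rescan.
  Max of remaining elements: 25
  New max = max(8, 25) = 25

Answer: 25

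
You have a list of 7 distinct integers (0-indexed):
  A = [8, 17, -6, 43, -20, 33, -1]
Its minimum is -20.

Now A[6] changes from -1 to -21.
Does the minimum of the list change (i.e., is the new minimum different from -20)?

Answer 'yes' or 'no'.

Old min = -20
Change: A[6] -1 -> -21
Changed element was NOT the min; min changes only if -21 < -20.
New min = -21; changed? yes

Answer: yes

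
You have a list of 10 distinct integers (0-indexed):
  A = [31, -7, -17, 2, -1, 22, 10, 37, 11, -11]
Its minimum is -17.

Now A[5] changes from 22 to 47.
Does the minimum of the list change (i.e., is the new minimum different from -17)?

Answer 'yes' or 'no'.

Answer: no

Derivation:
Old min = -17
Change: A[5] 22 -> 47
Changed element was NOT the min; min changes only if 47 < -17.
New min = -17; changed? no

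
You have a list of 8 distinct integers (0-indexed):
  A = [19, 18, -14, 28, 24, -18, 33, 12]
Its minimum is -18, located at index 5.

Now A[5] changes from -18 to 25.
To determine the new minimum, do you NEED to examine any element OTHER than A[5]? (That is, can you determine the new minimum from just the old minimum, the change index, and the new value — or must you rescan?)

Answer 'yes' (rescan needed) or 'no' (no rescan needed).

Old min = -18 at index 5
Change at index 5: -18 -> 25
Index 5 WAS the min and new value 25 > old min -18. Must rescan other elements to find the new min.
Needs rescan: yes

Answer: yes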